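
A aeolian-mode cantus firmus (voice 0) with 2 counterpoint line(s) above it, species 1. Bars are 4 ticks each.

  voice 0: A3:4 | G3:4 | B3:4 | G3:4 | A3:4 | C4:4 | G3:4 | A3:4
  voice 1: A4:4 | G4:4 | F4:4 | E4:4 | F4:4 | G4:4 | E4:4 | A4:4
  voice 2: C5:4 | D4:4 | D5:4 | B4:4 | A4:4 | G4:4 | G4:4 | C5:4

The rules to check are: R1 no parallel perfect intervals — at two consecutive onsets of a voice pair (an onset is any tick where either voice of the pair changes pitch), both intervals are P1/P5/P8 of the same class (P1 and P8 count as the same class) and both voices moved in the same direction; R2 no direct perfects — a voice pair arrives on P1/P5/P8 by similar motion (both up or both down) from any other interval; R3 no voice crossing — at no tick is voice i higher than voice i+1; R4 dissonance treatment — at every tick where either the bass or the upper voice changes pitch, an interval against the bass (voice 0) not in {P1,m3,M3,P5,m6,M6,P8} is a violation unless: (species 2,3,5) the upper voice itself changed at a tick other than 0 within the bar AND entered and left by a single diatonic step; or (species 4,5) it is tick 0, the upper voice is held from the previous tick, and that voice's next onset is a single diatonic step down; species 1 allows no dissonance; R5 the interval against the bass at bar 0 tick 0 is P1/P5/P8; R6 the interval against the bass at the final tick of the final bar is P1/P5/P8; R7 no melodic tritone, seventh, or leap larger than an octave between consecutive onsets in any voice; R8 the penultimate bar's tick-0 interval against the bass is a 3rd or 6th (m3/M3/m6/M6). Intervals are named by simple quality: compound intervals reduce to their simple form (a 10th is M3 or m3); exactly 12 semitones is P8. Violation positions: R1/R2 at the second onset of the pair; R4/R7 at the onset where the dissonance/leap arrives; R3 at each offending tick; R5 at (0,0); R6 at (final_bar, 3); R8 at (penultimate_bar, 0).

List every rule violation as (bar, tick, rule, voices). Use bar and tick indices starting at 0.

bar 0: v0=A3 v1=A4 v2=C5 downbeat m3
bar 1: v0=G3 v1=G4 v2=D4 downbeat P5
bar 2: v0=B3 v1=F4 v2=D5 downbeat m3
bar 3: v0=G3 v1=E4 v2=B4 downbeat M3
bar 4: v0=A3 v1=F4 v2=A4 downbeat P8
bar 5: v0=C4 v1=G4 v2=G4 downbeat P5
bar 6: v0=G3 v1=E4 v2=G4 downbeat P8
bar 7: v0=A3 v1=A4 v2=C5 downbeat m3
  -> R5 @ bar 0 tick 0 v(0, 2): opens on m3
  -> R1 @ bar 1 tick 0 v(0, 1): A3/A4 P8 -> G3/G4 P8 similar
  -> R2 @ bar 1 tick 0 v(0, 2): A3/C5 m3 -> G3/D4 P5 similar
  -> R3 @ bar 1 tick 0 v(1, 2): G4 above D4
  -> R7 @ bar 1 tick 0 v(2,): C5->D4 leap 10st
  -> R3 @ bar 1 tick 1 v(1, 2): G4 above D4
  -> R3 @ bar 1 tick 2 v(1, 2): G4 above D4
  -> R3 @ bar 1 tick 3 v(1, 2): G4 above D4
  -> R4 @ bar 2 tick 0 v(0, 1): B3/F4 TT untreated
  -> R2 @ bar 3 tick 0 v(1, 2): F4/D5 M6 -> E4/B4 P5 similar
  -> R2 @ bar 5 tick 0 v(0, 1): A3/F4 m6 -> C4/G4 P5 similar
  -> R8 @ bar 6 tick 0 v(0, 2): penult P8 not 3rd/6th
  -> R2 @ bar 7 tick 0 v(0, 1): G3/E4 M6 -> A3/A4 P8 similar
  -> R6 @ bar 7 tick 3 v(0, 2): closes on m3

(0, 0, R5, (0, 2))
(1, 0, R1, (0, 1))
(1, 0, R2, (0, 2))
(1, 0, R3, (1, 2))
(1, 0, R7, (2,))
(1, 1, R3, (1, 2))
(1, 2, R3, (1, 2))
(1, 3, R3, (1, 2))
(2, 0, R4, (0, 1))
(3, 0, R2, (1, 2))
(5, 0, R2, (0, 1))
(6, 0, R8, (0, 2))
(7, 0, R2, (0, 1))
(7, 3, R6, (0, 2))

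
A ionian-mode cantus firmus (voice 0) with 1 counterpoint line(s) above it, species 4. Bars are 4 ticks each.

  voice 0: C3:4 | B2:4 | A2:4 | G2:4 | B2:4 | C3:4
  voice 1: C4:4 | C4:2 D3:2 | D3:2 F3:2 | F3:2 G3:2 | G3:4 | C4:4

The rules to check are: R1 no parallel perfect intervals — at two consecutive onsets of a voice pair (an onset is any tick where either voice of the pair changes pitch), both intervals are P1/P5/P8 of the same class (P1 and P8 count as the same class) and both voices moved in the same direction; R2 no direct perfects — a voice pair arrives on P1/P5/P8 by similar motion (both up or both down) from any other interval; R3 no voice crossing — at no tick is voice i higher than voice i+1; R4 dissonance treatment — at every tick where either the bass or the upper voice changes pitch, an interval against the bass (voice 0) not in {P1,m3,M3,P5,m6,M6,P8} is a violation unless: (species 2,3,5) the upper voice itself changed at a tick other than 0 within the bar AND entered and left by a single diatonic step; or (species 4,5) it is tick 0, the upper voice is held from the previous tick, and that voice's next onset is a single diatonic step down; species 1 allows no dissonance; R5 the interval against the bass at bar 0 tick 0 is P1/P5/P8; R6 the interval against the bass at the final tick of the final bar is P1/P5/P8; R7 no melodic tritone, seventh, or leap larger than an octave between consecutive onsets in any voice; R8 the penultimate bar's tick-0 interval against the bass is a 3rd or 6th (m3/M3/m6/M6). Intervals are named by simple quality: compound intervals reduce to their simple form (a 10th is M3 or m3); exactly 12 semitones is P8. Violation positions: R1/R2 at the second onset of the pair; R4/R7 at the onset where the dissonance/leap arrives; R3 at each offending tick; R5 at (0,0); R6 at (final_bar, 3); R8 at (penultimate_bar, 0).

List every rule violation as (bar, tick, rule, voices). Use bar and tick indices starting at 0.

bar 0: v0=C3 v1=C4 downbeat P8
bar 1: v0=B2 v1=C4 downbeat m2
bar 2: v0=A2 v1=D3 downbeat P4
bar 3: v0=G2 v1=F3 downbeat m7
bar 4: v0=B2 v1=G3 downbeat m6
bar 5: v0=C3 v1=C4 downbeat P8
  -> R4 @ bar 1 tick 0 v(0, 1): B2/C4 m2 untreated
  -> R7 @ bar 1 tick 2 v(1,): C4->D3 leap 10st
  -> R4 @ bar 2 tick 0 v(0, 1): A2/D3 P4 untreated
  -> R4 @ bar 3 tick 0 v(0, 1): G2/F3 m7 untreated
  -> R2 @ bar 5 tick 0 v(0, 1): B2/G3 m6 -> C3/C4 P8 similar

(1, 0, R4, (0, 1))
(1, 2, R7, (1,))
(2, 0, R4, (0, 1))
(3, 0, R4, (0, 1))
(5, 0, R2, (0, 1))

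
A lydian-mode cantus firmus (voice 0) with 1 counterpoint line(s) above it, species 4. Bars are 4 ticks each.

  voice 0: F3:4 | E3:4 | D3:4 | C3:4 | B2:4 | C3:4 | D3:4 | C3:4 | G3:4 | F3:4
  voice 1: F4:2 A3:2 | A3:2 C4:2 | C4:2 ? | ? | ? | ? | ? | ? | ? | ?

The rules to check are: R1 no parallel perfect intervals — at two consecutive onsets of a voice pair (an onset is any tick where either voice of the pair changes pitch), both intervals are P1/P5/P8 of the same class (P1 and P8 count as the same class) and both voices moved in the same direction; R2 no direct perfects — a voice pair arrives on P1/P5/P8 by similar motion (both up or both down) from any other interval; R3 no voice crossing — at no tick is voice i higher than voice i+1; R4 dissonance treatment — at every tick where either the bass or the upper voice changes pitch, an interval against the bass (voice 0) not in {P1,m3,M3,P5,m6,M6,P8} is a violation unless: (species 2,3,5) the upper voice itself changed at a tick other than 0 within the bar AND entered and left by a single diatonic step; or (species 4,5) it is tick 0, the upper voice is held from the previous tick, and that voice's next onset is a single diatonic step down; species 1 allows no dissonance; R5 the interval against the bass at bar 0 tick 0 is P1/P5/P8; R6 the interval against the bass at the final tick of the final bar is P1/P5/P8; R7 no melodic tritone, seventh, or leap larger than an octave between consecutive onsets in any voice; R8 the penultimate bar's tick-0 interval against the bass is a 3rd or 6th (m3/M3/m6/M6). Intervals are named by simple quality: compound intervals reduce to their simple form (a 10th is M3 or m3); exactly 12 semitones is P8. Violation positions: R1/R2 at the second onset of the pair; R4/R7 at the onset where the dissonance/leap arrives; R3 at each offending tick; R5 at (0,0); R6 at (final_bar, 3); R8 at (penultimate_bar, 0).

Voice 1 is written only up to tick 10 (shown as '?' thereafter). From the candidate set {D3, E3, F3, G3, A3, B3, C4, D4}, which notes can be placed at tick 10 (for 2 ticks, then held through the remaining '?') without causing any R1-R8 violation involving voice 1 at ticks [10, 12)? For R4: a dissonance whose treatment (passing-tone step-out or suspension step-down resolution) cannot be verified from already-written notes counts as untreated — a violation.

D3: violates R7
E3: violates R4
F3: legal
G3: violates R4
A3: legal
B3: legal
C4: legal
D4: legal

{A3, B3, C4, D4, F3}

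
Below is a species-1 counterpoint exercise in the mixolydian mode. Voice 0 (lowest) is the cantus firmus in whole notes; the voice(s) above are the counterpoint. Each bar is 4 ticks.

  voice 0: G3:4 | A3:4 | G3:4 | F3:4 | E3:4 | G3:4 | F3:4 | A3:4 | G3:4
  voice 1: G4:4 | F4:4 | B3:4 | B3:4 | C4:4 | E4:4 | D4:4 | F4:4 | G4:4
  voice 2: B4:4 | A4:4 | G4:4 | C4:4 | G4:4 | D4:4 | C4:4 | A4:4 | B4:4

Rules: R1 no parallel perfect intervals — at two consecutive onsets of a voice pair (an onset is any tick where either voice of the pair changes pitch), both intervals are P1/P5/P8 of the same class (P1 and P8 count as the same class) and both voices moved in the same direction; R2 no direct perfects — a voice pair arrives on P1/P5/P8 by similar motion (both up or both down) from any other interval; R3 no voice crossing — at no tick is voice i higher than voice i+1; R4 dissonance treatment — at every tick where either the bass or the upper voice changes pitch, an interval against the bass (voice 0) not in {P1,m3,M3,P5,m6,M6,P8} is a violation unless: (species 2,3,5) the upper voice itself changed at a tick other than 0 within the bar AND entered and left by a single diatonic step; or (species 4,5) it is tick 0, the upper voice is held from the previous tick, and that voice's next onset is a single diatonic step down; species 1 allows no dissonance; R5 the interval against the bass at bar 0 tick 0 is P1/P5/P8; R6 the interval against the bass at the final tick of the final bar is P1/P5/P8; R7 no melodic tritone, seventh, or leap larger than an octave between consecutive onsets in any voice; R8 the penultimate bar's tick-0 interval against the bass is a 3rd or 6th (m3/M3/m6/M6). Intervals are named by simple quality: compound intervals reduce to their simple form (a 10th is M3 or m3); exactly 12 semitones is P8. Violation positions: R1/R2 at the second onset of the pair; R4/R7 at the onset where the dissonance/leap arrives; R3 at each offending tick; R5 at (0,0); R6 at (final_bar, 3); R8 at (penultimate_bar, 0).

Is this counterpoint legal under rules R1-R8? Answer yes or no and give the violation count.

No (18 violations)

bar 0: v0=G3 v1=G4 v2=B4 (M3)
bar 1: v0=A3 v1=F4 v2=A4 (P8)
bar 2: v0=G3 v1=B3 v2=G4 (P8)
bar 3: v0=F3 v1=B3 v2=C4 (P5)
bar 4: v0=E3 v1=C4 v2=G4 (m3)
bar 5: v0=G3 v1=E4 v2=D4 (P5)
bar 6: v0=F3 v1=D4 v2=C4 (P5)
bar 7: v0=A3 v1=F4 v2=A4 (P8)
bar 8: v0=G3 v1=G4 v2=B4 (M3)
  R5 @ bar0.0: opens on M3
  R1 @ bar2.0: A3/A4 P8 -> G3/G4 P8 similar
  R7 @ bar2.0: F4->B3 leap 6st
  R2 @ bar3.0: G3/G4 P8 -> F3/C4 P5 similar
  R4 @ bar3.0: F3/B3 TT untreated
  R2 @ bar4.0: B3/C4 m2 -> C4/G4 P5 similar
  R3 @ bar5.0: E4 above D4
  R3 @ bar5.1: E4 above D4
  R3 @ bar5.2: E4 above D4
  R3 @ bar5.3: E4 above D4
  R1 @ bar6.0: G3/D4 P5 -> F3/C4 P5 similar
  R3 @ bar6.0: D4 above C4
  R3 @ bar6.1: D4 above C4
  R3 @ bar6.2: D4 above C4
  R3 @ bar6.3: D4 above C4
  R2 @ bar7.0: F3/C4 P5 -> A3/A4 P8 similar
  R8 @ bar7.0: penult P8 not 3rd/6th
  R6 @ bar8.3: closes on M3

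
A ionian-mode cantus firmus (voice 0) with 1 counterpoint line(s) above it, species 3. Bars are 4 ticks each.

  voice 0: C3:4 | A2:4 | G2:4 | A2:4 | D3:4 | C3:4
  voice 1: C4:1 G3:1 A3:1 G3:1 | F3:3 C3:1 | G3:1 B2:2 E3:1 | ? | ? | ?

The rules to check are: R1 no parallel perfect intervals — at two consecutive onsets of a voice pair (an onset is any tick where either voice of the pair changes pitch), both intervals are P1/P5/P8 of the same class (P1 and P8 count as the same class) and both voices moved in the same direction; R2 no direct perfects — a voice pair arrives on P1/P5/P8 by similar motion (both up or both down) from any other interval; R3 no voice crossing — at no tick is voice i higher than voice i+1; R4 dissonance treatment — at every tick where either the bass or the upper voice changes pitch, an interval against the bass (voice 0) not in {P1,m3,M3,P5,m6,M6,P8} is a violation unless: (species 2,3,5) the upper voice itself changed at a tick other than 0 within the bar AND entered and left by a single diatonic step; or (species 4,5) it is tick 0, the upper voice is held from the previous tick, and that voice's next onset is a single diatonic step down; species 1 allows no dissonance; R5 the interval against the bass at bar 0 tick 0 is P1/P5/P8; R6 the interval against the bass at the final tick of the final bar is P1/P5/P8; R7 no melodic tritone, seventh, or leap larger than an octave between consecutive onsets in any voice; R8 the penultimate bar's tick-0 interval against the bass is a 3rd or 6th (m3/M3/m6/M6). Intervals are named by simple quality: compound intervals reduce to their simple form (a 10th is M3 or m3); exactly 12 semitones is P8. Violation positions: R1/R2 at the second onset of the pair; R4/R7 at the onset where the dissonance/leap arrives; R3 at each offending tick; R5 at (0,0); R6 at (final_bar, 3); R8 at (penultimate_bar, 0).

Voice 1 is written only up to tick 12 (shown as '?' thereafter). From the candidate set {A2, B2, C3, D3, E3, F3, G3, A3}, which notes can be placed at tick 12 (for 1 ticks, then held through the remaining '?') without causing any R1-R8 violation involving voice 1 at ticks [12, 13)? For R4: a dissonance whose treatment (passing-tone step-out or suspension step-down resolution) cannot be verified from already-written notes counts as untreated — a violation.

A2: legal
B2: violates R4
C3: legal
D3: violates R4
E3: legal
F3: legal
G3: violates R4
A3: violates R2

{A2, C3, E3, F3}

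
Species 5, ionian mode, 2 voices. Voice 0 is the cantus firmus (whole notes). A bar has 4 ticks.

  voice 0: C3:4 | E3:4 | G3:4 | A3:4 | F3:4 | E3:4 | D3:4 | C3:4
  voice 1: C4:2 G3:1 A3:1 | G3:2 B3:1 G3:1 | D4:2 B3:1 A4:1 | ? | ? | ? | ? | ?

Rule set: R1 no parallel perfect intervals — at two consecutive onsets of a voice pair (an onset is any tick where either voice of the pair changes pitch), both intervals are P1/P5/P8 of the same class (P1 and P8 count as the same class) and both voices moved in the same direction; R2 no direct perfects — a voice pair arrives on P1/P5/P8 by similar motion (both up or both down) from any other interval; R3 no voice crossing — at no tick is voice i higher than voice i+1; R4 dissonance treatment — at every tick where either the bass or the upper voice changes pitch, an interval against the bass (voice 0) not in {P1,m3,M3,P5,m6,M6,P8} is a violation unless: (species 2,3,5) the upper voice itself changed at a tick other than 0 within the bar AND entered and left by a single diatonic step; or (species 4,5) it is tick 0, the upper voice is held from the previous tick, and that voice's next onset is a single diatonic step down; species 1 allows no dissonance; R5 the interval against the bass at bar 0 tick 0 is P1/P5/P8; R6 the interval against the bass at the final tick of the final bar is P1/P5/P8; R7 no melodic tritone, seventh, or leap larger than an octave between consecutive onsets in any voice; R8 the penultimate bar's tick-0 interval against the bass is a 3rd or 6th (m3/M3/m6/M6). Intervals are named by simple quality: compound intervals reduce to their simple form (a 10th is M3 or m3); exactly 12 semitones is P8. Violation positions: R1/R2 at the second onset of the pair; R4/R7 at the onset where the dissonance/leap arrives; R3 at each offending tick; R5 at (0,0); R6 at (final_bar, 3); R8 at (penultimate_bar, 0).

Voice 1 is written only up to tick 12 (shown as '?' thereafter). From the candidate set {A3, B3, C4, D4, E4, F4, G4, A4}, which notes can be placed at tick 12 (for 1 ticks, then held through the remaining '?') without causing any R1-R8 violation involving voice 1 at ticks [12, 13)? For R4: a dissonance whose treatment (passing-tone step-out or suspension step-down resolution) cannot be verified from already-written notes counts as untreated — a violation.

A3: legal
B3: violates R4,R7
C4: legal
D4: violates R4
E4: legal
F4: legal
G4: violates R4
A4: legal

{A3, A4, C4, E4, F4}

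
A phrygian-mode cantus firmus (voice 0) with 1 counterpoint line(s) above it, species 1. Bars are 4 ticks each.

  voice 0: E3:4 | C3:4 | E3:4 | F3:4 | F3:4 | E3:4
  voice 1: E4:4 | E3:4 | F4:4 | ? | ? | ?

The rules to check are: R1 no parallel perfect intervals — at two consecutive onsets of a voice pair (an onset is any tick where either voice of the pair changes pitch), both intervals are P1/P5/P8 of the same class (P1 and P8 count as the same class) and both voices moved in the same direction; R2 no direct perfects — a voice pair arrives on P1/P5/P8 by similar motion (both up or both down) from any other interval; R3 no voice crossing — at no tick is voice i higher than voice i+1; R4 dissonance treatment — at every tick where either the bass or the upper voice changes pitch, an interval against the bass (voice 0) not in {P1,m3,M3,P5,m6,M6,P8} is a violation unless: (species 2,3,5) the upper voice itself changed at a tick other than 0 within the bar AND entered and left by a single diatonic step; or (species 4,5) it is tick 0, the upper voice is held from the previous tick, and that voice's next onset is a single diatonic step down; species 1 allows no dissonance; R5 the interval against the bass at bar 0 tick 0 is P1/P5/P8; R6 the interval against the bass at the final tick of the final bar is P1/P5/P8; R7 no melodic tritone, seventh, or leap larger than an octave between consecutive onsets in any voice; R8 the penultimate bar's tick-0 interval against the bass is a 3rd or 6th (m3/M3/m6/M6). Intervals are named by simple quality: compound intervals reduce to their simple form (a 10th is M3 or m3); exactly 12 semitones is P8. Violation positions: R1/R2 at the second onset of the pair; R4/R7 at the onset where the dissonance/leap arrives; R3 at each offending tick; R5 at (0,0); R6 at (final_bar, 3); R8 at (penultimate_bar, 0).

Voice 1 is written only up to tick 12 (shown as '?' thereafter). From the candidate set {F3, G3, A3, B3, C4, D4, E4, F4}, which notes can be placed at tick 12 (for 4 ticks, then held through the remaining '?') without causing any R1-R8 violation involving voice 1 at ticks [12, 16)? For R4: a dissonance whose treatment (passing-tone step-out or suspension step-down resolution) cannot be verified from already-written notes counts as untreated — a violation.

F3: legal
G3: violates R4,R7
A3: legal
B3: violates R4,R7
C4: legal
D4: legal
E4: violates R4
F4: legal

{A3, C4, D4, F3, F4}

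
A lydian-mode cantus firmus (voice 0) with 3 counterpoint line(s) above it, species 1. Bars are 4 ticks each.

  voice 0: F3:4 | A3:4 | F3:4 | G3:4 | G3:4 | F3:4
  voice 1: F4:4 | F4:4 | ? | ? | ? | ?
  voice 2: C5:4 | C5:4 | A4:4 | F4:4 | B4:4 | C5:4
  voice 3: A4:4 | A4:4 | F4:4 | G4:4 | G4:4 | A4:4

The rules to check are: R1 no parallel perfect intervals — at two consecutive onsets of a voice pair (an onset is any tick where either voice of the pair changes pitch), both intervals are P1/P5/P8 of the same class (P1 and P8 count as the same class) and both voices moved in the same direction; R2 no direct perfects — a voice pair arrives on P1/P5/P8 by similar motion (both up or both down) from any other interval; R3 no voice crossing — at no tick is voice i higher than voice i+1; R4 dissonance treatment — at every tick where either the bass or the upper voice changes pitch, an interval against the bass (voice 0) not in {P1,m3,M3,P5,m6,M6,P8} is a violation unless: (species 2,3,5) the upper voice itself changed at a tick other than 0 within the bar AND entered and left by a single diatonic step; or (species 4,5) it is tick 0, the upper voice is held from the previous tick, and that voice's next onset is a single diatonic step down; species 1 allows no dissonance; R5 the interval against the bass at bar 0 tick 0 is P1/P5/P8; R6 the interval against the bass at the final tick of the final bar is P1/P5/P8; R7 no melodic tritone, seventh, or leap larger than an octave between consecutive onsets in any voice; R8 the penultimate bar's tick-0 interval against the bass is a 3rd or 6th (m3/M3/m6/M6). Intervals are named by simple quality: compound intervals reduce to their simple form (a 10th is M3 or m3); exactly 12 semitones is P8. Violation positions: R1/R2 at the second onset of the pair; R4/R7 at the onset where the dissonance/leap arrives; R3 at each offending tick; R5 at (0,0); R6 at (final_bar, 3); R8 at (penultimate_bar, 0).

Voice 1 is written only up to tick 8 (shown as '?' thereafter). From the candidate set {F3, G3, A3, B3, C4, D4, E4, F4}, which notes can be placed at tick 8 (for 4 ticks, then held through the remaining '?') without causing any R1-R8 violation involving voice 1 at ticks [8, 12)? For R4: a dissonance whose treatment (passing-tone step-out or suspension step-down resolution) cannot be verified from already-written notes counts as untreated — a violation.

F3: violates R2
G3: violates R4,R7
A3: violates R2
B3: violates R4,R7
C4: violates R2
D4: violates R1
E4: violates R4
F4: legal

{F4}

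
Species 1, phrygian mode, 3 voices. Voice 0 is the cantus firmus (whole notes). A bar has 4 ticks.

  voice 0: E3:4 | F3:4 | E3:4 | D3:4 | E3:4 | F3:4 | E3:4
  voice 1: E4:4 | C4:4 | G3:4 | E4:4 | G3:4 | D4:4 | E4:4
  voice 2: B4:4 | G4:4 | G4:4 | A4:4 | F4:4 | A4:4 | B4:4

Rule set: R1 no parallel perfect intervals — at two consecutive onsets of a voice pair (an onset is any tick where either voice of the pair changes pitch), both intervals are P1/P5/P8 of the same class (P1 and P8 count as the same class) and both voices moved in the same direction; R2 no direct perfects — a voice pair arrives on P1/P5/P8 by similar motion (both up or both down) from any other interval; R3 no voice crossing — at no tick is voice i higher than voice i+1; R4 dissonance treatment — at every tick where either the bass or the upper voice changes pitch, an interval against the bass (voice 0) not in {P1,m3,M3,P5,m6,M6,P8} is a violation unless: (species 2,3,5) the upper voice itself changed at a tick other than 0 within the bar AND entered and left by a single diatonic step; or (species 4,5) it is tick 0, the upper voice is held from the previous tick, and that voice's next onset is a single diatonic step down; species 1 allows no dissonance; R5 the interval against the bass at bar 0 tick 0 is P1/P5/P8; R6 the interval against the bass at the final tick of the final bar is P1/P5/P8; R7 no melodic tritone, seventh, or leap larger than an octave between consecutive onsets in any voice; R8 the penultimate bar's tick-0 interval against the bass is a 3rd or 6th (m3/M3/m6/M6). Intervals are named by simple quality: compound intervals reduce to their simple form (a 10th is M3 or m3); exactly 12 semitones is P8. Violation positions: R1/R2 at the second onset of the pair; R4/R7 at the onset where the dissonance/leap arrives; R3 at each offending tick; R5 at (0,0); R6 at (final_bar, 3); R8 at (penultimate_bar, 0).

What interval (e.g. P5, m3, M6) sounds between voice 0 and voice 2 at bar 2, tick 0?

voice 0=E3 voice 2=G4 -> m3

m3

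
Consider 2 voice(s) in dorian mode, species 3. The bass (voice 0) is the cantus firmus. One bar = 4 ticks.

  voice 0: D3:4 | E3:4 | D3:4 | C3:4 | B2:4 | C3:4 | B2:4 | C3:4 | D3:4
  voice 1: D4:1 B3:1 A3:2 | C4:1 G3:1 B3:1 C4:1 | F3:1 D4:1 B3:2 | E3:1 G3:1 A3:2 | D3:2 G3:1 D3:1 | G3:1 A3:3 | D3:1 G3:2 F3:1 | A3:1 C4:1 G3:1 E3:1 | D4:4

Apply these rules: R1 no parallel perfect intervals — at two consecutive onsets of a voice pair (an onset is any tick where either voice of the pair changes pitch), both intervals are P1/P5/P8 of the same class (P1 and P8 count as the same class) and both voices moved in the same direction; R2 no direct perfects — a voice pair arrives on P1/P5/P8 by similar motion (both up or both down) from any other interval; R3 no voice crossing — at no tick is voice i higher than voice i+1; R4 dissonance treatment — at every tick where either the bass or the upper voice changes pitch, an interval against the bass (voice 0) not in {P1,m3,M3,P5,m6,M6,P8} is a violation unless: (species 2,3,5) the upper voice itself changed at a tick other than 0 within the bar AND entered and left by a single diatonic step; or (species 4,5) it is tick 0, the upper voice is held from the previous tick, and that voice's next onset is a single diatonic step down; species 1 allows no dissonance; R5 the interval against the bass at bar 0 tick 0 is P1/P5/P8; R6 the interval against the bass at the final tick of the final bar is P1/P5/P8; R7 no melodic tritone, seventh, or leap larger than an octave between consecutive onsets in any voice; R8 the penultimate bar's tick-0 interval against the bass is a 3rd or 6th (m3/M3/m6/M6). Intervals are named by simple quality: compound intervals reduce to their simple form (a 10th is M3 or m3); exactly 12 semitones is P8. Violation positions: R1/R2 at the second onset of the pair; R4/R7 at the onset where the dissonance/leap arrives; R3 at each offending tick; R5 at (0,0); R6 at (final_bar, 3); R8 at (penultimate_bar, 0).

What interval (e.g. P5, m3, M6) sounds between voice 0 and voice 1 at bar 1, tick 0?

voice 0=E3 voice 1=C4 -> m6

m6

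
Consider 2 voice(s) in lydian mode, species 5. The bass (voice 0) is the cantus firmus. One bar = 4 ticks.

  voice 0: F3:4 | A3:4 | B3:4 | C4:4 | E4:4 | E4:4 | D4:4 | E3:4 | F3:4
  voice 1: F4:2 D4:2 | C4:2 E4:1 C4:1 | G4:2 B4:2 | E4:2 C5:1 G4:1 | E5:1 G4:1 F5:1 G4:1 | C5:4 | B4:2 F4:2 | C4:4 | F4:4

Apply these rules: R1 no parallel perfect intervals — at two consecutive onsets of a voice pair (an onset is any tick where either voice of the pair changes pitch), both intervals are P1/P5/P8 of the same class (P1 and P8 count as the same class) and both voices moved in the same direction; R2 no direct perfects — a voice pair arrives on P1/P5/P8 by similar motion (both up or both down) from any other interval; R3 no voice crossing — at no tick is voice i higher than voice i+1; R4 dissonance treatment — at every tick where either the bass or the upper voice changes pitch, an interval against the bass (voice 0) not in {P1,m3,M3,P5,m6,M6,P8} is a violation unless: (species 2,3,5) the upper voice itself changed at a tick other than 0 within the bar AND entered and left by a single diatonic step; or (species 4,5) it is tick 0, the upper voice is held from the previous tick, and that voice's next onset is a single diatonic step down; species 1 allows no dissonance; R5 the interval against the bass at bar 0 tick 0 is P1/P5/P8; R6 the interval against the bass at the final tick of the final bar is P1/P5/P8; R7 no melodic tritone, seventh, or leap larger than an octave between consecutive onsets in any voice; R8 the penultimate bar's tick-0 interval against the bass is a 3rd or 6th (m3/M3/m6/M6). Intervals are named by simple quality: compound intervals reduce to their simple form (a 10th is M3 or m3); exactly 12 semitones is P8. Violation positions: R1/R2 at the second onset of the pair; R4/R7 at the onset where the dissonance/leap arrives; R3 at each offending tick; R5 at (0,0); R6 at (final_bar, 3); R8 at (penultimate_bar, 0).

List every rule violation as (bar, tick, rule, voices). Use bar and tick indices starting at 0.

bar 0: v0=F3 v1=F4 downbeat P8
bar 1: v0=A3 v1=C4 downbeat m3
bar 2: v0=B3 v1=G4 downbeat m6
bar 3: v0=C4 v1=E4 downbeat M3
bar 4: v0=E4 v1=E5 downbeat P8
bar 5: v0=E4 v1=C5 downbeat m6
bar 6: v0=D4 v1=B4 downbeat M6
bar 7: v0=E3 v1=C4 downbeat m6
bar 8: v0=F3 v1=F4 downbeat P8
  -> R2 @ bar 4 tick 0 v(0, 1): C4/G4 P5 -> E4/E5 P8 similar
  -> R4 @ bar 4 tick 2 v(0, 1): E4/F5 m2 untreated
  -> R7 @ bar 4 tick 2 v(1,): G4->F5 leap 10st
  -> R7 @ bar 4 tick 3 v(1,): F5->G4 leap 10st
  -> R7 @ bar 6 tick 2 v(1,): B4->F4 leap 6st
  -> R7 @ bar 7 tick 0 v(0,): D4->E3 leap 10st
  -> R2 @ bar 8 tick 0 v(0, 1): E3/C4 m6 -> F3/F4 P8 similar

(4, 0, R2, (0, 1))
(4, 2, R4, (0, 1))
(4, 2, R7, (1,))
(4, 3, R7, (1,))
(6, 2, R7, (1,))
(7, 0, R7, (0,))
(8, 0, R2, (0, 1))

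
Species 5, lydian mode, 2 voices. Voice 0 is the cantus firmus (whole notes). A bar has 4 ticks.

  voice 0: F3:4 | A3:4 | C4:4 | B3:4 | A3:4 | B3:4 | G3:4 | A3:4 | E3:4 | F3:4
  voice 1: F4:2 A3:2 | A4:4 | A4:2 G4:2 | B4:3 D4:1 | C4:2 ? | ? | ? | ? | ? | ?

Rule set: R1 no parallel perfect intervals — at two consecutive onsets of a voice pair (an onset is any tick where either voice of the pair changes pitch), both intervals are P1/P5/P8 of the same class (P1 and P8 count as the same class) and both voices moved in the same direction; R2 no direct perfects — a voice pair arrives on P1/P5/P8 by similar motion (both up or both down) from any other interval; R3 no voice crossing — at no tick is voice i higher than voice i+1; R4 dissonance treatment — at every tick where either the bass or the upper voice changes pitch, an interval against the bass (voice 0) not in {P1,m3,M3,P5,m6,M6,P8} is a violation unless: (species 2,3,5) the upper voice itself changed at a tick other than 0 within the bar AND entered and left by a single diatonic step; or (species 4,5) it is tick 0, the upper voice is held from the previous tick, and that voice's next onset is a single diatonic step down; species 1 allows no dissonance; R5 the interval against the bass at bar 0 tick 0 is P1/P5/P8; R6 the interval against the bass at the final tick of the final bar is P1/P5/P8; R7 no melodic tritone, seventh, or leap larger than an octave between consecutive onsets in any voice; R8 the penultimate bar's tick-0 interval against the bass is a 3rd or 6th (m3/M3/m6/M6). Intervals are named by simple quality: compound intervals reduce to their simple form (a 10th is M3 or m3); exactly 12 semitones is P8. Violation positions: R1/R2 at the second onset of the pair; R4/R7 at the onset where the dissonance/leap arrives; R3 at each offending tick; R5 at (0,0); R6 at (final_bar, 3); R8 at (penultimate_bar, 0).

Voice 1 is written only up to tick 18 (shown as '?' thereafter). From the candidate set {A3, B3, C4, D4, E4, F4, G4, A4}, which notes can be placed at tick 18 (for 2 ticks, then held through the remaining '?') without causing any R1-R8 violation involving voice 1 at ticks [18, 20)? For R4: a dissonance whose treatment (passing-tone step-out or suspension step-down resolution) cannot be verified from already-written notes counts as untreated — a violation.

{A3, A4, C4, E4, F4}

A3: legal
B3: violates R4
C4: legal
D4: violates R4
E4: legal
F4: legal
G4: violates R4
A4: legal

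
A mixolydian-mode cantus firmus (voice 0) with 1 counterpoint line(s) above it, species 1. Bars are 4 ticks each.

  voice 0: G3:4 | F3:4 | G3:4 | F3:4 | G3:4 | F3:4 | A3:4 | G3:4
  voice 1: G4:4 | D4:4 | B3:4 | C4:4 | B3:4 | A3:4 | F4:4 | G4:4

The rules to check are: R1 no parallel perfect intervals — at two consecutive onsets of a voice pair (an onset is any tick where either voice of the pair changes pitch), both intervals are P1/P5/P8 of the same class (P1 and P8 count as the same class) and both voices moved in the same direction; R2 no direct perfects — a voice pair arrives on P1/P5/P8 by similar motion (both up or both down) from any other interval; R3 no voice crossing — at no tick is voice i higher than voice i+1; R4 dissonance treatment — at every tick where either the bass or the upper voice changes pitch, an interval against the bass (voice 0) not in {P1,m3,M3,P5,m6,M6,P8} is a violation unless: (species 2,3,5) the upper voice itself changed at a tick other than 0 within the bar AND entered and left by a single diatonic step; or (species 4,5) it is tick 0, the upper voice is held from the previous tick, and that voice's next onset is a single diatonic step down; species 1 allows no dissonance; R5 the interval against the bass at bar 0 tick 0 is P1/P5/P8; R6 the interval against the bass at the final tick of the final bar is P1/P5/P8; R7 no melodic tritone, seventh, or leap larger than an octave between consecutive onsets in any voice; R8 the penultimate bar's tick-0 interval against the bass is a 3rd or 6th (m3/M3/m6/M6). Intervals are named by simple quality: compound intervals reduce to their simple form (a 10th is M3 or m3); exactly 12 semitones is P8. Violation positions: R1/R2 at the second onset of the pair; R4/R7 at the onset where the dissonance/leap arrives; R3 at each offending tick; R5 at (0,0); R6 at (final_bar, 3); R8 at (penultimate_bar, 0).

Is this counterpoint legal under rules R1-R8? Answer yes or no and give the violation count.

Yes (0 violations)

bar 0: v0=G3 v1=G4 (P8)
bar 1: v0=F3 v1=D4 (M6)
bar 2: v0=G3 v1=B3 (M3)
bar 3: v0=F3 v1=C4 (P5)
bar 4: v0=G3 v1=B3 (M3)
bar 5: v0=F3 v1=A3 (M3)
bar 6: v0=A3 v1=F4 (m6)
bar 7: v0=G3 v1=G4 (P8)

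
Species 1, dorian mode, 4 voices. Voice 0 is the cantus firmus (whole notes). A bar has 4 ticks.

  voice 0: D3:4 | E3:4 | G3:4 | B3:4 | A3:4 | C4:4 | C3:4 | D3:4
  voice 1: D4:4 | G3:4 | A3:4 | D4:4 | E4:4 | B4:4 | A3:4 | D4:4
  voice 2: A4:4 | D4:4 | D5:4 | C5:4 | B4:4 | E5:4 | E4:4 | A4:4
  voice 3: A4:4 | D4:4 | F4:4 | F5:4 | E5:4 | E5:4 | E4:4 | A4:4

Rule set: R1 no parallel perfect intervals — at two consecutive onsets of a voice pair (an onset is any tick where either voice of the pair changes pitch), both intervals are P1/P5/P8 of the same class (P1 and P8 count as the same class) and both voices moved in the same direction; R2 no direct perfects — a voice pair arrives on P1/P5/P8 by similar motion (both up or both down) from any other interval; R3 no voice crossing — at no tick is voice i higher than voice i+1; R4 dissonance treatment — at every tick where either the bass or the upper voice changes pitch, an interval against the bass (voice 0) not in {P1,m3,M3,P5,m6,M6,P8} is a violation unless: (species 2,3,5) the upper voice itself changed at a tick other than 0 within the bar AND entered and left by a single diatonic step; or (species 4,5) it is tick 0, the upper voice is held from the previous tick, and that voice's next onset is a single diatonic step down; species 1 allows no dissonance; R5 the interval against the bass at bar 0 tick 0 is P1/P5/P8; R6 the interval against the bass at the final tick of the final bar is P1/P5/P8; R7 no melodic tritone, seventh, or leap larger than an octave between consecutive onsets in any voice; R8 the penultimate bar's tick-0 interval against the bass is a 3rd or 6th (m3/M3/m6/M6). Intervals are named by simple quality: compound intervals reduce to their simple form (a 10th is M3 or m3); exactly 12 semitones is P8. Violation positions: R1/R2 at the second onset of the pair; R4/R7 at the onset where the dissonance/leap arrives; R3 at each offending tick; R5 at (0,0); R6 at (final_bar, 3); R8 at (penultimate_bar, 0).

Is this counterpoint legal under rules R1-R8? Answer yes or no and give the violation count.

bar 0: v0=D3 v1=D4 v2=A4 v3=A4 (P5)
bar 1: v0=E3 v1=G3 v2=D4 v3=D4 (m7)
bar 2: v0=G3 v1=A3 v2=D5 v3=F4 (m7)
bar 3: v0=B3 v1=D4 v2=C5 v3=F5 (TT)
bar 4: v0=A3 v1=E4 v2=B4 v3=E5 (P5)
bar 5: v0=C4 v1=B4 v2=E5 v3=E5 (M3)
bar 6: v0=C3 v1=A3 v2=E4 v3=E4 (M3)
bar 7: v0=D3 v1=D4 v2=A4 v3=A4 (P5)
  R1 @ bar1.0: D4/A4 P5 -> G3/D4 P5 similar
  R1 @ bar1.0: D4/A4 P5 -> G3/D4 P5 similar
  R1 @ bar1.0: A4/A4 P1 -> D4/D4 P1 similar
  R4 @ bar1.0: E3/D4 m7 untreated
  R4 @ bar1.0: E3/D4 m7 untreated
  R2 @ bar2.0: E3/D4 m7 -> G3/D5 P5 similar
  R3 @ bar2.0: D5 above F4
  R4 @ bar2.0: G3/A3 M2 untreated
  R4 @ bar2.0: G3/F4 m7 untreated
  R3 @ bar2.1: D5 above F4
  R3 @ bar2.2: D5 above F4
  R3 @ bar2.3: D5 above F4
  R4 @ bar3.0: B3/C5 m2 untreated
  R4 @ bar3.0: B3/F5 TT untreated
  R2 @ bar4.0: B3/F5 TT -> A3/E5 P5 similar
  R4 @ bar4.0: A3/B4 M2 untreated
  R4 @ bar5.0: C4/B4 M7 untreated
  R1 @ bar6.0: E5/E5 P1 -> E4/E4 P1 similar
  R2 @ bar6.0: B4/E5 P4 -> A3/E4 P5 similar
  R2 @ bar6.0: B4/E5 P4 -> A3/E4 P5 similar
  R7 @ bar6.0: B4->A3 leap 14st
  R1 @ bar7.0: A3/E4 P5 -> D4/A4 P5 similar
  R1 @ bar7.0: A3/E4 P5 -> D4/A4 P5 similar
  R1 @ bar7.0: E4/E4 P1 -> A4/A4 P1 similar
  R2 @ bar7.0: C3/A3 M6 -> D3/D4 P8 similar
  R2 @ bar7.0: C3/E4 M3 -> D3/A4 P5 similar
  R2 @ bar7.0: C3/E4 M3 -> D3/A4 P5 similar

No (27 violations)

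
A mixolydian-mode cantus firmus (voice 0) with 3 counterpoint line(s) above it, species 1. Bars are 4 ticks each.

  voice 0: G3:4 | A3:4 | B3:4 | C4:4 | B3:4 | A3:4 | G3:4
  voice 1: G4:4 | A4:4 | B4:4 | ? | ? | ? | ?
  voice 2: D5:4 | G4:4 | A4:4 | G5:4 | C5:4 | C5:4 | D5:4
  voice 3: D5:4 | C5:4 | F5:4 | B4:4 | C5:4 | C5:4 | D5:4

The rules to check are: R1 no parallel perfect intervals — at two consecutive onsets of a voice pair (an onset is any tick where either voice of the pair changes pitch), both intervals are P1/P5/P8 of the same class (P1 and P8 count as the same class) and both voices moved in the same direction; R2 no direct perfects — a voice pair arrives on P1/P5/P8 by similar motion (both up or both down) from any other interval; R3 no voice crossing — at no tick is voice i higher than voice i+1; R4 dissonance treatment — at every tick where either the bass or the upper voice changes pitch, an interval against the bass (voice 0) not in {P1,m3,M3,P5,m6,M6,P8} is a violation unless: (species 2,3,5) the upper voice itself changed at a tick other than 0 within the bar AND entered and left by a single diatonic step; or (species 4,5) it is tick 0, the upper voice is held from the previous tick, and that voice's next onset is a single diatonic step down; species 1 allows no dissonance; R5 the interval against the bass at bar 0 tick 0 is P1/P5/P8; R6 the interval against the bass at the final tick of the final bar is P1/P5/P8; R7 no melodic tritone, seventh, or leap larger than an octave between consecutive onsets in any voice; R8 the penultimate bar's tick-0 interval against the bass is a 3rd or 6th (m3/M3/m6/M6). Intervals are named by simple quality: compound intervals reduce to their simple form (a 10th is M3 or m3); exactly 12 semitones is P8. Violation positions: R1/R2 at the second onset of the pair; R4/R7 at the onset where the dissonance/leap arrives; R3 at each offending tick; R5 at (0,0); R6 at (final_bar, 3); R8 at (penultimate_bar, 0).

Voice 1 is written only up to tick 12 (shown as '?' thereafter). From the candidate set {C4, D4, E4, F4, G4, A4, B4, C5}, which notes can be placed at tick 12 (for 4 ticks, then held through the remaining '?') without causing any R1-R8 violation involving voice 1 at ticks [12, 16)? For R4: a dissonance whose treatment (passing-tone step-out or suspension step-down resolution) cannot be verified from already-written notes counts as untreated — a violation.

C4: violates R7
D4: violates R4
E4: violates R2
F4: violates R4,R7
G4: legal
A4: legal
B4: violates R4
C5: violates R1,R2

{A4, G4}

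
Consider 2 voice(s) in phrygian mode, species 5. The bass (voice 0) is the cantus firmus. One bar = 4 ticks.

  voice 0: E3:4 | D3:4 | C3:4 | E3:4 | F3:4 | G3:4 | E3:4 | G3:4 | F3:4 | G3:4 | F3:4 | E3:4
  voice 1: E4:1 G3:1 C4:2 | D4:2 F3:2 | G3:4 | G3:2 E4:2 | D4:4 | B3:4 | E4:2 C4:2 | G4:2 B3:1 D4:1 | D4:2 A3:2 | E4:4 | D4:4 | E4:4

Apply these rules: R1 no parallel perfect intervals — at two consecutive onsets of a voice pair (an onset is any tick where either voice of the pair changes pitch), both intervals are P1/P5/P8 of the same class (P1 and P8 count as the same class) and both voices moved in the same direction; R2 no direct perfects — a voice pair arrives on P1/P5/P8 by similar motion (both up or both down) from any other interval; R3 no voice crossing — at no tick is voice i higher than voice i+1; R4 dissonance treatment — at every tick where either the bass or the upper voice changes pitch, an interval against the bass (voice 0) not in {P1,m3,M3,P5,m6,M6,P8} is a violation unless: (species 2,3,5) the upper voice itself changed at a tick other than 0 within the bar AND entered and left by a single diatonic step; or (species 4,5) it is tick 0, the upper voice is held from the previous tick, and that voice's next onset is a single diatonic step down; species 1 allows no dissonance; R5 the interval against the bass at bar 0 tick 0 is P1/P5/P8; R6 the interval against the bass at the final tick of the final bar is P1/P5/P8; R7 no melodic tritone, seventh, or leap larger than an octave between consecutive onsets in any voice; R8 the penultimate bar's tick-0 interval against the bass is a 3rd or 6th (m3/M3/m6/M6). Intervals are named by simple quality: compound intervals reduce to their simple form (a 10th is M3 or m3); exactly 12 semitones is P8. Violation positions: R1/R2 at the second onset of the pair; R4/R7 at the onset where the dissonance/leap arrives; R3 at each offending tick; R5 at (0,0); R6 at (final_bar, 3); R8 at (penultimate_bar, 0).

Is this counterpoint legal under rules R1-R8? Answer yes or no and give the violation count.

bar 0: v0=E3 v1=E4 (P8)
bar 1: v0=D3 v1=D4 (P8)
bar 2: v0=C3 v1=G3 (P5)
bar 3: v0=E3 v1=G3 (m3)
bar 4: v0=F3 v1=D4 (M6)
bar 5: v0=G3 v1=B3 (M3)
bar 6: v0=E3 v1=E4 (P8)
bar 7: v0=G3 v1=G4 (P8)
bar 8: v0=F3 v1=D4 (M6)
bar 9: v0=G3 v1=E4 (M6)
bar 10: v0=F3 v1=D4 (M6)
bar 11: v0=E3 v1=E4 (P8)
  R2 @ bar7.0: E3/C4 m6 -> G3/G4 P8 similar

No (1 violations)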